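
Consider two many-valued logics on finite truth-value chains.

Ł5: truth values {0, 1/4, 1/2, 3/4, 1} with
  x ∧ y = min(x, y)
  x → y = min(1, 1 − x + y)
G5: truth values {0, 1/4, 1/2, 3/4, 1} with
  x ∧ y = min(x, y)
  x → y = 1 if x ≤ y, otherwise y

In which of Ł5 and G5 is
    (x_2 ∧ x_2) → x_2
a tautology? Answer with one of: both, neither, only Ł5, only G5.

In Ł5: every assignment gives 1 — tautology.
In G5: every assignment gives 1 — tautology.

both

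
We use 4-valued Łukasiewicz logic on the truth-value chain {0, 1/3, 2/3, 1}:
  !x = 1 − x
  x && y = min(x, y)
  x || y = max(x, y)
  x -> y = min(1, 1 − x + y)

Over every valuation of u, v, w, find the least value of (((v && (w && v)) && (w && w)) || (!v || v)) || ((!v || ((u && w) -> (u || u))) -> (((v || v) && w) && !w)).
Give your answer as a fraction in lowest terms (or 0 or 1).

Take u = 0, v = 1/3, w = 0:
w && v = 0 && 1/3 = 0
v && (w && v) = 1/3 && 0 = 0
w && w = 0 && 0 = 0
(v && (w && v)) && (w && w) = 0 && 0 = 0
!v = !1/3 = 2/3
!v || v = 2/3 || 1/3 = 2/3
((v && (w && v)) && (w && w)) || (!v || v) = 0 || 2/3 = 2/3
!v = !1/3 = 2/3
u && w = 0 && 0 = 0
u || u = 0 || 0 = 0
(u && w) -> (u || u) = 0 -> 0 = 1
!v || ((u && w) -> (u || u)) = 2/3 || 1 = 1
v || v = 1/3 || 1/3 = 1/3
(v || v) && w = 1/3 && 0 = 0
!w = !0 = 1
((v || v) && w) && !w = 0 && 1 = 0
(!v || ((u && w) -> (u || u))) -> (((v || v) && w) && !w) = 1 -> 0 = 0
(((v && (w && v)) && (w && w)) || (!v || v)) || ((!v || ((u && w) -> (u || u))) -> (((v || v) && w) && !w)) = 2/3 || 0 = 2/3
No assignment yields a value below 2/3, so this is the minimum.

2/3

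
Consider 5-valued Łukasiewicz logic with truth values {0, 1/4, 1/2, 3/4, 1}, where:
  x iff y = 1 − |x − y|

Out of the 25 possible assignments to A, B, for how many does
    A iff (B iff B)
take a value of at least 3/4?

10

value 1: 5 assignments (counts)
value 3/4: 5 assignments (counts)
value 1/2: 5 assignments
value 1/4: 5 assignments
value 0: 5 assignments
So 10 of the 25 assignments meet the threshold.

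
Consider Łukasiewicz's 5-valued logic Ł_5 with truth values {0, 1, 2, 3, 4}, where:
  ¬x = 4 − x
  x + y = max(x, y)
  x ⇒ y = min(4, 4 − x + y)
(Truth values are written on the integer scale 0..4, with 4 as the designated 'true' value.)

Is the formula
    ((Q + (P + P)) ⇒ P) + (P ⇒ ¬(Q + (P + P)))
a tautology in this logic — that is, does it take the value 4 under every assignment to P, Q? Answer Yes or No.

No

Counterexample: take P = 1, Q = 4.
P + P = 1 + 1 = 1
Q + (P + P) = 4 + 1 = 4
(Q + (P + P)) ⇒ P = 4 ⇒ 1 = 1
P + P = 1 + 1 = 1
Q + (P + P) = 4 + 1 = 4
¬(Q + (P + P)) = ¬4 = 0
P ⇒ ¬(Q + (P + P)) = 1 ⇒ 0 = 3
((Q + (P + P)) ⇒ P) + (P ⇒ ¬(Q + (P + P))) = 1 + 3 = 3
This gives 3 ≠ 4.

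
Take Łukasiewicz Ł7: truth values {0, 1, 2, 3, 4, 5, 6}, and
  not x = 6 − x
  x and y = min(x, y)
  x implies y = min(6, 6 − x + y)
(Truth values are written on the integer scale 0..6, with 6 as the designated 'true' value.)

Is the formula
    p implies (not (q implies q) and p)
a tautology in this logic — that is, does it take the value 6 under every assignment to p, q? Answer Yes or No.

No

Counterexample: take p = 1, q = 0.
q implies q = 0 implies 0 = 6
not (q implies q) = not 6 = 0
not (q implies q) and p = 0 and 1 = 0
p implies (not (q implies q) and p) = 1 implies 0 = 5
This gives 5 ≠ 6.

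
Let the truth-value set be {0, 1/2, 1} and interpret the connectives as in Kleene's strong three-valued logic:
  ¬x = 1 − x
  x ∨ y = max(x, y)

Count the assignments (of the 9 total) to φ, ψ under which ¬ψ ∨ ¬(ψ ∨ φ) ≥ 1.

φ = 0, ψ = 0 ↦ 1  ≥
φ = 0, ψ = 1/2 ↦ 1/2  <
φ = 0, ψ = 1 ↦ 0  <
φ = 1/2, ψ = 0 ↦ 1  ≥
φ = 1/2, ψ = 1/2 ↦ 1/2  <
φ = 1/2, ψ = 1 ↦ 0  <
φ = 1, ψ = 0 ↦ 1  ≥
φ = 1, ψ = 1/2 ↦ 1/2  <
φ = 1, ψ = 1 ↦ 0  <
So 3 of the 9 assignments meet the threshold.

3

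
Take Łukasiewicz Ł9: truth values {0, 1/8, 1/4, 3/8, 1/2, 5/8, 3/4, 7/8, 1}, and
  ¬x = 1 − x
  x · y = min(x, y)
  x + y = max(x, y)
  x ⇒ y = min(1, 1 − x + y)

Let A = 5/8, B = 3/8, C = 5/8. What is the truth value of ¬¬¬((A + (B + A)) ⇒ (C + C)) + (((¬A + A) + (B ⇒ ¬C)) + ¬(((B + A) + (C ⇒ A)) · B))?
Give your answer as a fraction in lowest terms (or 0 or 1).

B + A = 3/8 + 5/8 = 5/8
A + (B + A) = 5/8 + 5/8 = 5/8
C + C = 5/8 + 5/8 = 5/8
(A + (B + A)) ⇒ (C + C) = 5/8 ⇒ 5/8 = 1
¬((A + (B + A)) ⇒ (C + C)) = ¬1 = 0
¬¬((A + (B + A)) ⇒ (C + C)) = ¬0 = 1
¬¬¬((A + (B + A)) ⇒ (C + C)) = ¬1 = 0
¬A = ¬5/8 = 3/8
¬A + A = 3/8 + 5/8 = 5/8
¬C = ¬5/8 = 3/8
B ⇒ ¬C = 3/8 ⇒ 3/8 = 1
(¬A + A) + (B ⇒ ¬C) = 5/8 + 1 = 1
B + A = 3/8 + 5/8 = 5/8
C ⇒ A = 5/8 ⇒ 5/8 = 1
(B + A) + (C ⇒ A) = 5/8 + 1 = 1
((B + A) + (C ⇒ A)) · B = 1 · 3/8 = 3/8
¬(((B + A) + (C ⇒ A)) · B) = ¬3/8 = 5/8
((¬A + A) + (B ⇒ ¬C)) + ¬(((B + A) + (C ⇒ A)) · B) = 1 + 5/8 = 1
¬¬¬((A + (B + A)) ⇒ (C + C)) + (((¬A + A) + (B ⇒ ¬C)) + ¬(((B + A) + (C ⇒ A)) · B)) = 0 + 1 = 1

1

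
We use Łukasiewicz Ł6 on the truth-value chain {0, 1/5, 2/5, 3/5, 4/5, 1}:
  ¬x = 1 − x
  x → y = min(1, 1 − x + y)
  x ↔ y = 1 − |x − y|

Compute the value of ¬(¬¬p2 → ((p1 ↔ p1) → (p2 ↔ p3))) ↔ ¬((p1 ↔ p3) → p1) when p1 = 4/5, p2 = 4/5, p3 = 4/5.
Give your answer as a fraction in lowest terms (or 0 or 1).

4/5

¬p2 = ¬4/5 = 1/5
¬¬p2 = ¬1/5 = 4/5
p1 ↔ p1 = 4/5 ↔ 4/5 = 1
p2 ↔ p3 = 4/5 ↔ 4/5 = 1
(p1 ↔ p1) → (p2 ↔ p3) = 1 → 1 = 1
¬¬p2 → ((p1 ↔ p1) → (p2 ↔ p3)) = 4/5 → 1 = 1
¬(¬¬p2 → ((p1 ↔ p1) → (p2 ↔ p3))) = ¬1 = 0
p1 ↔ p3 = 4/5 ↔ 4/5 = 1
(p1 ↔ p3) → p1 = 1 → 4/5 = 4/5
¬((p1 ↔ p3) → p1) = ¬4/5 = 1/5
¬(¬¬p2 → ((p1 ↔ p1) → (p2 ↔ p3))) ↔ ¬((p1 ↔ p3) → p1) = 0 ↔ 1/5 = 4/5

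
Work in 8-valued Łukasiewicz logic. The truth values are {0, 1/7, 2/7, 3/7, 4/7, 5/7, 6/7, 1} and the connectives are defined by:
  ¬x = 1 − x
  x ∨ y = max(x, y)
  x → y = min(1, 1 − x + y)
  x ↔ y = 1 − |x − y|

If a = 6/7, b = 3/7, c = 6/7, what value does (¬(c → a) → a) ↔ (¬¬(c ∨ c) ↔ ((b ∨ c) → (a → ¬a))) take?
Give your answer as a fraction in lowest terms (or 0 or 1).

4/7

c → a = 6/7 → 6/7 = 1
¬(c → a) = ¬1 = 0
¬(c → a) → a = 0 → 6/7 = 1
c ∨ c = 6/7 ∨ 6/7 = 6/7
¬(c ∨ c) = ¬6/7 = 1/7
¬¬(c ∨ c) = ¬1/7 = 6/7
b ∨ c = 3/7 ∨ 6/7 = 6/7
¬a = ¬6/7 = 1/7
a → ¬a = 6/7 → 1/7 = 2/7
(b ∨ c) → (a → ¬a) = 6/7 → 2/7 = 3/7
¬¬(c ∨ c) ↔ ((b ∨ c) → (a → ¬a)) = 6/7 ↔ 3/7 = 4/7
(¬(c → a) → a) ↔ (¬¬(c ∨ c) ↔ ((b ∨ c) → (a → ¬a))) = 1 ↔ 4/7 = 4/7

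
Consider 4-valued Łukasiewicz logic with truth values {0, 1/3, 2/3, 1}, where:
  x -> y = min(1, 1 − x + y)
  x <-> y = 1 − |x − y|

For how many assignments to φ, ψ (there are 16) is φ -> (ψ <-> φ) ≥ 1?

φ = 0, ψ = 0 ↦ 1  ≥
φ = 0, ψ = 1/3 ↦ 1  ≥
φ = 0, ψ = 2/3 ↦ 1  ≥
φ = 0, ψ = 1 ↦ 1  ≥
φ = 1/3, ψ = 0 ↦ 1  ≥
φ = 1/3, ψ = 1/3 ↦ 1  ≥
φ = 1/3, ψ = 2/3 ↦ 1  ≥
φ = 1/3, ψ = 1 ↦ 1  ≥
φ = 2/3, ψ = 0 ↦ 2/3  <
φ = 2/3, ψ = 1/3 ↦ 1  ≥
φ = 2/3, ψ = 2/3 ↦ 1  ≥
φ = 2/3, ψ = 1 ↦ 1  ≥
φ = 1, ψ = 0 ↦ 0  <
φ = 1, ψ = 1/3 ↦ 1/3  <
φ = 1, ψ = 2/3 ↦ 2/3  <
φ = 1, ψ = 1 ↦ 1  ≥
So 12 of the 16 assignments meet the threshold.

12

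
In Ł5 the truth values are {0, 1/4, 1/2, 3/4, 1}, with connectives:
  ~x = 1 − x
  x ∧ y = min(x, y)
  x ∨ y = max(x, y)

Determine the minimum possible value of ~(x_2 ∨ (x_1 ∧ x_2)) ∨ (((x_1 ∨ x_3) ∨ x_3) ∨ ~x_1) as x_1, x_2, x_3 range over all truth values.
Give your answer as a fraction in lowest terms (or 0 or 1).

Take x_1 = 1/2, x_2 = 1/2, x_3 = 0:
x_1 ∧ x_2 = 1/2 ∧ 1/2 = 1/2
x_2 ∨ (x_1 ∧ x_2) = 1/2 ∨ 1/2 = 1/2
~(x_2 ∨ (x_1 ∧ x_2)) = ~1/2 = 1/2
x_1 ∨ x_3 = 1/2 ∨ 0 = 1/2
(x_1 ∨ x_3) ∨ x_3 = 1/2 ∨ 0 = 1/2
~x_1 = ~1/2 = 1/2
((x_1 ∨ x_3) ∨ x_3) ∨ ~x_1 = 1/2 ∨ 1/2 = 1/2
~(x_2 ∨ (x_1 ∧ x_2)) ∨ (((x_1 ∨ x_3) ∨ x_3) ∨ ~x_1) = 1/2 ∨ 1/2 = 1/2
No assignment yields a value below 1/2, so this is the minimum.

1/2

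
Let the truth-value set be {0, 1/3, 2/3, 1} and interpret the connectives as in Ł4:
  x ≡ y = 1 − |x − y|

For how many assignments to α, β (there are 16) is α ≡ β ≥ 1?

4

α = 0, β = 0 ↦ 1  ≥
α = 0, β = 1/3 ↦ 2/3  <
α = 0, β = 2/3 ↦ 1/3  <
α = 0, β = 1 ↦ 0  <
α = 1/3, β = 0 ↦ 2/3  <
α = 1/3, β = 1/3 ↦ 1  ≥
α = 1/3, β = 2/3 ↦ 2/3  <
α = 1/3, β = 1 ↦ 1/3  <
α = 2/3, β = 0 ↦ 1/3  <
α = 2/3, β = 1/3 ↦ 2/3  <
α = 2/3, β = 2/3 ↦ 1  ≥
α = 2/3, β = 1 ↦ 2/3  <
α = 1, β = 0 ↦ 0  <
α = 1, β = 1/3 ↦ 1/3  <
α = 1, β = 2/3 ↦ 2/3  <
α = 1, β = 1 ↦ 1  ≥
So 4 of the 16 assignments meet the threshold.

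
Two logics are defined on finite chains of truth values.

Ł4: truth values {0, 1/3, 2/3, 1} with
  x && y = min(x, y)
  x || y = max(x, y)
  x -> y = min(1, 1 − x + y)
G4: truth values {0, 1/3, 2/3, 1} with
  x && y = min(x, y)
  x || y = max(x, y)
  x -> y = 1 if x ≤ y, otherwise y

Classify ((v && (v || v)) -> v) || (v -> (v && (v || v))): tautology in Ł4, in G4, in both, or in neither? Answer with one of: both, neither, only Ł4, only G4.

In Ł4: every assignment gives 1 — tautology.
In G4: every assignment gives 1 — tautology.

both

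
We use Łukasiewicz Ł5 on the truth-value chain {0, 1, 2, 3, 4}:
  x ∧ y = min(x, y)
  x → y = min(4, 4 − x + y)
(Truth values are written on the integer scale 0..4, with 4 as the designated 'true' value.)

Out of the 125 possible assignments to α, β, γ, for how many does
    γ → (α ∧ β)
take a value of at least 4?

55

value 4: 55 assignments (counts)
value 3: 24 assignments
value 2: 21 assignments
value 1: 16 assignments
value 0: 9 assignments
So 55 of the 125 assignments meet the threshold.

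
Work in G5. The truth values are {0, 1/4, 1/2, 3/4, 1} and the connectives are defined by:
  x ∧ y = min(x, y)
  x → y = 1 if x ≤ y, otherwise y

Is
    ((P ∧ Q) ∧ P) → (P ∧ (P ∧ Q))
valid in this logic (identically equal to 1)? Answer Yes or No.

At P = 3/4, Q = 1/4, for instance:
P ∧ Q = 3/4 ∧ 1/4 = 1/4
(P ∧ Q) ∧ P = 1/4 ∧ 3/4 = 1/4
P ∧ (P ∧ Q) = 3/4 ∧ 1/4 = 1/4
((P ∧ Q) ∧ P) → (P ∧ (P ∧ Q)) = 1/4 → 1/4 = 1
and checking the remaining 24 assignments likewise gives ≥ 1 in every case.

Yes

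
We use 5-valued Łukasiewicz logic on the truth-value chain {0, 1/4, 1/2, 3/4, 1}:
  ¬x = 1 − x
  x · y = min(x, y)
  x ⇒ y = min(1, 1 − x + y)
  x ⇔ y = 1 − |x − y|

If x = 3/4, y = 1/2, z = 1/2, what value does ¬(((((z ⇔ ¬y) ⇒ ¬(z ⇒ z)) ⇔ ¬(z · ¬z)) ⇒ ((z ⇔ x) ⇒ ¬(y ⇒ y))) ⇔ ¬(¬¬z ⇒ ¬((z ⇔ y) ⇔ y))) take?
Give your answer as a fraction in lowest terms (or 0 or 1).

3/4

¬y = ¬1/2 = 1/2
z ⇔ ¬y = 1/2 ⇔ 1/2 = 1
z ⇒ z = 1/2 ⇒ 1/2 = 1
¬(z ⇒ z) = ¬1 = 0
(z ⇔ ¬y) ⇒ ¬(z ⇒ z) = 1 ⇒ 0 = 0
¬z = ¬1/2 = 1/2
z · ¬z = 1/2 · 1/2 = 1/2
¬(z · ¬z) = ¬1/2 = 1/2
((z ⇔ ¬y) ⇒ ¬(z ⇒ z)) ⇔ ¬(z · ¬z) = 0 ⇔ 1/2 = 1/2
z ⇔ x = 1/2 ⇔ 3/4 = 3/4
y ⇒ y = 1/2 ⇒ 1/2 = 1
¬(y ⇒ y) = ¬1 = 0
(z ⇔ x) ⇒ ¬(y ⇒ y) = 3/4 ⇒ 0 = 1/4
(((z ⇔ ¬y) ⇒ ¬(z ⇒ z)) ⇔ ¬(z · ¬z)) ⇒ ((z ⇔ x) ⇒ ¬(y ⇒ y)) = 1/2 ⇒ 1/4 = 3/4
¬z = ¬1/2 = 1/2
¬¬z = ¬1/2 = 1/2
z ⇔ y = 1/2 ⇔ 1/2 = 1
(z ⇔ y) ⇔ y = 1 ⇔ 1/2 = 1/2
¬((z ⇔ y) ⇔ y) = ¬1/2 = 1/2
¬¬z ⇒ ¬((z ⇔ y) ⇔ y) = 1/2 ⇒ 1/2 = 1
¬(¬¬z ⇒ ¬((z ⇔ y) ⇔ y)) = ¬1 = 0
((((z ⇔ ¬y) ⇒ ¬(z ⇒ z)) ⇔ ¬(z · ¬z)) ⇒ ((z ⇔ x) ⇒ ¬(y ⇒ y))) ⇔ ¬(¬¬z ⇒ ¬((z ⇔ y) ⇔ y)) = 3/4 ⇔ 0 = 1/4
¬(((((z ⇔ ¬y) ⇒ ¬(z ⇒ z)) ⇔ ¬(z · ¬z)) ⇒ ((z ⇔ x) ⇒ ¬(y ⇒ y))) ⇔ ¬(¬¬z ⇒ ¬((z ⇔ y) ⇔ y))) = ¬1/4 = 3/4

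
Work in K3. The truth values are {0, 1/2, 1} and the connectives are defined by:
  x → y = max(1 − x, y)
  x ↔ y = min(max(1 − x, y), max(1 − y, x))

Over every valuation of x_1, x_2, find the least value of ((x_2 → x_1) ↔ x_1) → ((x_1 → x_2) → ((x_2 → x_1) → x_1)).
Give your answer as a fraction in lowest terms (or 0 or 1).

1/2

Take x_1 = 0, x_2 = 1/2:
x_2 → x_1 = 1/2 → 0 = 1/2
(x_2 → x_1) ↔ x_1 = 1/2 ↔ 0 = 1/2
x_1 → x_2 = 0 → 1/2 = 1
x_2 → x_1 = 1/2 → 0 = 1/2
(x_2 → x_1) → x_1 = 1/2 → 0 = 1/2
(x_1 → x_2) → ((x_2 → x_1) → x_1) = 1 → 1/2 = 1/2
((x_2 → x_1) ↔ x_1) → ((x_1 → x_2) → ((x_2 → x_1) → x_1)) = 1/2 → 1/2 = 1/2
No assignment yields a value below 1/2, so this is the minimum.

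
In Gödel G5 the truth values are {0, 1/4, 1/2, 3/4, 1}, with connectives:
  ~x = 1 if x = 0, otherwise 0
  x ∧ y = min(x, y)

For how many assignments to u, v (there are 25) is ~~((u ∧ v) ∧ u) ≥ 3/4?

16

value 1: 16 assignments (counts)
value 0: 9 assignments
So 16 of the 25 assignments meet the threshold.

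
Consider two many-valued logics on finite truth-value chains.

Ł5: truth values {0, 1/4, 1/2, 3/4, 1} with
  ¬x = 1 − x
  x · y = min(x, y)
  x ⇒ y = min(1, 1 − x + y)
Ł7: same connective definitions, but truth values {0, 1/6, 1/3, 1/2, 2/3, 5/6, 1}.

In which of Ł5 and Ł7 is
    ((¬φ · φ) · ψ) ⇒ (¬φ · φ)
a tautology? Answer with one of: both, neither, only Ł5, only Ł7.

both

In Ł5: every assignment gives 1 — tautology.
In Ł7: every assignment gives 1 — tautology.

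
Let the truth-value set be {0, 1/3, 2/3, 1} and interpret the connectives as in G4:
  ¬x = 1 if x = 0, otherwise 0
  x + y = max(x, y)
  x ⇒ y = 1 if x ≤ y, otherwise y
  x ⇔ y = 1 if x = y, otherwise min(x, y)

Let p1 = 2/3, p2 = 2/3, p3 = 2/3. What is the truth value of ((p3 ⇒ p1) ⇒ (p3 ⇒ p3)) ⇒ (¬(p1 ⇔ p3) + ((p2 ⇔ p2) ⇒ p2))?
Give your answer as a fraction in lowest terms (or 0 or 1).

p3 ⇒ p1 = 2/3 ⇒ 2/3 = 1
p3 ⇒ p3 = 2/3 ⇒ 2/3 = 1
(p3 ⇒ p1) ⇒ (p3 ⇒ p3) = 1 ⇒ 1 = 1
p1 ⇔ p3 = 2/3 ⇔ 2/3 = 1
¬(p1 ⇔ p3) = ¬1 = 0
p2 ⇔ p2 = 2/3 ⇔ 2/3 = 1
(p2 ⇔ p2) ⇒ p2 = 1 ⇒ 2/3 = 2/3
¬(p1 ⇔ p3) + ((p2 ⇔ p2) ⇒ p2) = 0 + 2/3 = 2/3
((p3 ⇒ p1) ⇒ (p3 ⇒ p3)) ⇒ (¬(p1 ⇔ p3) + ((p2 ⇔ p2) ⇒ p2)) = 1 ⇒ 2/3 = 2/3

2/3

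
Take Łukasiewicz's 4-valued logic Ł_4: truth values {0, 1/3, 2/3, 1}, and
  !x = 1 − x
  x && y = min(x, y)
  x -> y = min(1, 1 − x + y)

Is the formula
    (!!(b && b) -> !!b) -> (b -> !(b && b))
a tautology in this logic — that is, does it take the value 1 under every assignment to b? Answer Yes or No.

No

Counterexample: take b = 2/3.
b && b = 2/3 && 2/3 = 2/3
!(b && b) = !2/3 = 1/3
!!(b && b) = !1/3 = 2/3
!b = !2/3 = 1/3
!!b = !1/3 = 2/3
!!(b && b) -> !!b = 2/3 -> 2/3 = 1
b && b = 2/3 && 2/3 = 2/3
!(b && b) = !2/3 = 1/3
b -> !(b && b) = 2/3 -> 1/3 = 2/3
(!!(b && b) -> !!b) -> (b -> !(b && b)) = 1 -> 2/3 = 2/3
This gives 2/3 ≠ 1.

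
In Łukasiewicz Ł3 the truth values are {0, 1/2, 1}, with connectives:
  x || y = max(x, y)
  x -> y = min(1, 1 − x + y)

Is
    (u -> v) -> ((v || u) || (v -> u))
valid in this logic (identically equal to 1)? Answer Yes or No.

No

Counterexample: take u = 0, v = 1/2.
u -> v = 0 -> 1/2 = 1
v || u = 1/2 || 0 = 1/2
v -> u = 1/2 -> 0 = 1/2
(v || u) || (v -> u) = 1/2 || 1/2 = 1/2
(u -> v) -> ((v || u) || (v -> u)) = 1 -> 1/2 = 1/2
This gives 1/2 ≠ 1.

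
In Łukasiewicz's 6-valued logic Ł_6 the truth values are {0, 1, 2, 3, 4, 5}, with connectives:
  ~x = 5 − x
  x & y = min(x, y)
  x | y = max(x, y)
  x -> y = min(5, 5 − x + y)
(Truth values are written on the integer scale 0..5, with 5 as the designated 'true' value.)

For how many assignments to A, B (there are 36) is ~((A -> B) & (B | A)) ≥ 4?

value 5: 2 assignments (counts)
value 4: 5 assignments (counts)
value 3: 8 assignments
value 2: 8 assignments
value 1: 7 assignments
value 0: 6 assignments
So 7 of the 36 assignments meet the threshold.

7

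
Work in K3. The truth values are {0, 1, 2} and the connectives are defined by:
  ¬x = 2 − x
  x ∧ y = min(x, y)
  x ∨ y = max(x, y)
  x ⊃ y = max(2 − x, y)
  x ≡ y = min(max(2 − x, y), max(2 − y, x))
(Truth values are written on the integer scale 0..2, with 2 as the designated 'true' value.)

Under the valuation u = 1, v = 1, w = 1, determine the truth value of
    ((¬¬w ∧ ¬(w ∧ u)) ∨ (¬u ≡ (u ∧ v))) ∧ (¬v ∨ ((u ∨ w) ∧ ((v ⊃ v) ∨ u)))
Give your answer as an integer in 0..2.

1

¬w = ¬1 = 1
¬¬w = ¬1 = 1
w ∧ u = 1 ∧ 1 = 1
¬(w ∧ u) = ¬1 = 1
¬¬w ∧ ¬(w ∧ u) = 1 ∧ 1 = 1
¬u = ¬1 = 1
u ∧ v = 1 ∧ 1 = 1
¬u ≡ (u ∧ v) = 1 ≡ 1 = 1
(¬¬w ∧ ¬(w ∧ u)) ∨ (¬u ≡ (u ∧ v)) = 1 ∨ 1 = 1
¬v = ¬1 = 1
u ∨ w = 1 ∨ 1 = 1
v ⊃ v = 1 ⊃ 1 = 1
(v ⊃ v) ∨ u = 1 ∨ 1 = 1
(u ∨ w) ∧ ((v ⊃ v) ∨ u) = 1 ∧ 1 = 1
¬v ∨ ((u ∨ w) ∧ ((v ⊃ v) ∨ u)) = 1 ∨ 1 = 1
((¬¬w ∧ ¬(w ∧ u)) ∨ (¬u ≡ (u ∧ v))) ∧ (¬v ∨ ((u ∨ w) ∧ ((v ⊃ v) ∨ u))) = 1 ∧ 1 = 1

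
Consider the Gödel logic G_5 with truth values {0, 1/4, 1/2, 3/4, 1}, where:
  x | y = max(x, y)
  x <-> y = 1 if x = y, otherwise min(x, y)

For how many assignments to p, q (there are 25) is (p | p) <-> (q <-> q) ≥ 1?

5

value 1: 5 assignments (counts)
value 3/4: 5 assignments
value 1/2: 5 assignments
value 1/4: 5 assignments
value 0: 5 assignments
So 5 of the 25 assignments meet the threshold.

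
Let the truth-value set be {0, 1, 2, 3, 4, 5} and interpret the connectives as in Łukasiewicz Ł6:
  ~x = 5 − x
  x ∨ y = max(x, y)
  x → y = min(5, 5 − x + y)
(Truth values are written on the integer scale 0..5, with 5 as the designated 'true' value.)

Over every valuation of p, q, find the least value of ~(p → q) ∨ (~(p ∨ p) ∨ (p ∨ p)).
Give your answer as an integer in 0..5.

3

Take p = 2, q = 0:
p → q = 2 → 0 = 3
~(p → q) = ~3 = 2
p ∨ p = 2 ∨ 2 = 2
~(p ∨ p) = ~2 = 3
p ∨ p = 2 ∨ 2 = 2
~(p ∨ p) ∨ (p ∨ p) = 3 ∨ 2 = 3
~(p → q) ∨ (~(p ∨ p) ∨ (p ∨ p)) = 2 ∨ 3 = 3
No assignment yields a value below 3, so this is the minimum.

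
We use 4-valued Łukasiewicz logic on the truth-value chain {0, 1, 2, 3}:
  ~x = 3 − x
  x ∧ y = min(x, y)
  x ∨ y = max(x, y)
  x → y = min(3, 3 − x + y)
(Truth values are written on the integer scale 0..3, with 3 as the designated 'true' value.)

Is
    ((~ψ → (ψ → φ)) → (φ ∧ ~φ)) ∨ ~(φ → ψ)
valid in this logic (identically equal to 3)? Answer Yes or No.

Counterexample: take φ = 0, ψ = 0.
~ψ = ~0 = 3
ψ → φ = 0 → 0 = 3
~ψ → (ψ → φ) = 3 → 3 = 3
~φ = ~0 = 3
φ ∧ ~φ = 0 ∧ 3 = 0
(~ψ → (ψ → φ)) → (φ ∧ ~φ) = 3 → 0 = 0
φ → ψ = 0 → 0 = 3
~(φ → ψ) = ~3 = 0
((~ψ → (ψ → φ)) → (φ ∧ ~φ)) ∨ ~(φ → ψ) = 0 ∨ 0 = 0
This gives 0 ≠ 3.

No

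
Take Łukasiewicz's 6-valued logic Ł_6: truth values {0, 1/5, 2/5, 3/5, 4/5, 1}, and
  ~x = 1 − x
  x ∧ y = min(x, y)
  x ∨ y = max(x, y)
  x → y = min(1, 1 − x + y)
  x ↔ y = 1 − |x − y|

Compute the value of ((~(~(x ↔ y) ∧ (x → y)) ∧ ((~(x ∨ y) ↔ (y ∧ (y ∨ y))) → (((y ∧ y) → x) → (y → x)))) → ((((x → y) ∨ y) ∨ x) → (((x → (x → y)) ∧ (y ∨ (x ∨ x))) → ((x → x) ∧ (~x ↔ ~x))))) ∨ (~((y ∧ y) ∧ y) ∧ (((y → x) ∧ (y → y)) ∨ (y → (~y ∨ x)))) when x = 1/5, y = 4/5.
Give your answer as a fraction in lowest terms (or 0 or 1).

x ↔ y = 1/5 ↔ 4/5 = 2/5
~(x ↔ y) = ~2/5 = 3/5
x → y = 1/5 → 4/5 = 1
~(x ↔ y) ∧ (x → y) = 3/5 ∧ 1 = 3/5
~(~(x ↔ y) ∧ (x → y)) = ~3/5 = 2/5
x ∨ y = 1/5 ∨ 4/5 = 4/5
~(x ∨ y) = ~4/5 = 1/5
y ∨ y = 4/5 ∨ 4/5 = 4/5
y ∧ (y ∨ y) = 4/5 ∧ 4/5 = 4/5
~(x ∨ y) ↔ (y ∧ (y ∨ y)) = 1/5 ↔ 4/5 = 2/5
y ∧ y = 4/5 ∧ 4/5 = 4/5
(y ∧ y) → x = 4/5 → 1/5 = 2/5
y → x = 4/5 → 1/5 = 2/5
((y ∧ y) → x) → (y → x) = 2/5 → 2/5 = 1
(~(x ∨ y) ↔ (y ∧ (y ∨ y))) → (((y ∧ y) → x) → (y → x)) = 2/5 → 1 = 1
~(~(x ↔ y) ∧ (x → y)) ∧ ((~(x ∨ y) ↔ (y ∧ (y ∨ y))) → (((y ∧ y) → x) → (y → x))) = 2/5 ∧ 1 = 2/5
x → y = 1/5 → 4/5 = 1
(x → y) ∨ y = 1 ∨ 4/5 = 1
((x → y) ∨ y) ∨ x = 1 ∨ 1/5 = 1
x → y = 1/5 → 4/5 = 1
x → (x → y) = 1/5 → 1 = 1
x ∨ x = 1/5 ∨ 1/5 = 1/5
y ∨ (x ∨ x) = 4/5 ∨ 1/5 = 4/5
(x → (x → y)) ∧ (y ∨ (x ∨ x)) = 1 ∧ 4/5 = 4/5
x → x = 1/5 → 1/5 = 1
~x = ~1/5 = 4/5
~x = ~1/5 = 4/5
~x ↔ ~x = 4/5 ↔ 4/5 = 1
(x → x) ∧ (~x ↔ ~x) = 1 ∧ 1 = 1
((x → (x → y)) ∧ (y ∨ (x ∨ x))) → ((x → x) ∧ (~x ↔ ~x)) = 4/5 → 1 = 1
(((x → y) ∨ y) ∨ x) → (((x → (x → y)) ∧ (y ∨ (x ∨ x))) → ((x → x) ∧ (~x ↔ ~x))) = 1 → 1 = 1
(~(~(x ↔ y) ∧ (x → y)) ∧ ((~(x ∨ y) ↔ (y ∧ (y ∨ y))) → (((y ∧ y) → x) → (y → x)))) → ((((x → y) ∨ y) ∨ x) → (((x → (x → y)) ∧ (y ∨ (x ∨ x))) → ((x → x) ∧ (~x ↔ ~x)))) = 2/5 → 1 = 1
y ∧ y = 4/5 ∧ 4/5 = 4/5
(y ∧ y) ∧ y = 4/5 ∧ 4/5 = 4/5
~((y ∧ y) ∧ y) = ~4/5 = 1/5
y → x = 4/5 → 1/5 = 2/5
y → y = 4/5 → 4/5 = 1
(y → x) ∧ (y → y) = 2/5 ∧ 1 = 2/5
~y = ~4/5 = 1/5
~y ∨ x = 1/5 ∨ 1/5 = 1/5
y → (~y ∨ x) = 4/5 → 1/5 = 2/5
((y → x) ∧ (y → y)) ∨ (y → (~y ∨ x)) = 2/5 ∨ 2/5 = 2/5
~((y ∧ y) ∧ y) ∧ (((y → x) ∧ (y → y)) ∨ (y → (~y ∨ x))) = 1/5 ∧ 2/5 = 1/5
((~(~(x ↔ y) ∧ (x → y)) ∧ ((~(x ∨ y) ↔ (y ∧ (y ∨ y))) → (((y ∧ y) → x) → (y → x)))) → ((((x → y) ∨ y) ∨ x) → (((x → (x → y)) ∧ (y ∨ (x ∨ x))) → ((x → x) ∧ (~x ↔ ~x))))) ∨ (~((y ∧ y) ∧ y) ∧ (((y → x) ∧ (y → y)) ∨ (y → (~y ∨ x)))) = 1 ∨ 1/5 = 1

1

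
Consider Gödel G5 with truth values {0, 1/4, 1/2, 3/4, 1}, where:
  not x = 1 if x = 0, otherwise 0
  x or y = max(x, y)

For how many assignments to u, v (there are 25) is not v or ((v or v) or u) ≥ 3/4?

value 1: 13 assignments (counts)
value 3/4: 6 assignments (counts)
value 1/2: 4 assignments
value 1/4: 2 assignments
So 19 of the 25 assignments meet the threshold.

19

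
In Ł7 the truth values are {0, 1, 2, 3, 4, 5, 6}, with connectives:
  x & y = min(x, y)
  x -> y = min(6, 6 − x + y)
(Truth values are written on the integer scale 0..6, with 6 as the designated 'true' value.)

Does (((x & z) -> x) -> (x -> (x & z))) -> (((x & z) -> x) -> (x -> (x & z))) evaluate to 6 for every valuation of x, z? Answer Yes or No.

Yes

At x = 4, z = 1, for instance:
x & z = 4 & 1 = 1
(x & z) -> x = 1 -> 4 = 6
x & z = 4 & 1 = 1
x -> (x & z) = 4 -> 1 = 3
((x & z) -> x) -> (x -> (x & z)) = 6 -> 3 = 3
(((x & z) -> x) -> (x -> (x & z))) -> (((x & z) -> x) -> (x -> (x & z))) = 3 -> 3 = 6
and checking the remaining 48 assignments likewise gives ≥ 6 in every case.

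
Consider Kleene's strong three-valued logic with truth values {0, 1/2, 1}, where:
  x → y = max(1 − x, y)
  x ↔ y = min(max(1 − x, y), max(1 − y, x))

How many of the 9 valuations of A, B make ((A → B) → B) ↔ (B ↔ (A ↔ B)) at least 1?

3

A = 0, B = 0 ↦ 1  ≥
A = 0, B = 1/2 ↦ 1/2  <
A = 0, B = 1 ↦ 0  <
A = 1/2, B = 0 ↦ 1/2  <
A = 1/2, B = 1/2 ↦ 1/2  <
A = 1/2, B = 1 ↦ 1/2  <
A = 1, B = 0 ↦ 1  ≥
A = 1, B = 1/2 ↦ 1/2  <
A = 1, B = 1 ↦ 1  ≥
So 3 of the 9 assignments meet the threshold.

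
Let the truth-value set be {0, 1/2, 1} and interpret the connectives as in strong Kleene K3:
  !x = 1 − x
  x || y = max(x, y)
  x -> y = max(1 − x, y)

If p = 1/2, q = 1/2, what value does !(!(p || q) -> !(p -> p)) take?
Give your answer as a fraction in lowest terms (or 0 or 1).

p || q = 1/2 || 1/2 = 1/2
!(p || q) = !1/2 = 1/2
p -> p = 1/2 -> 1/2 = 1/2
!(p -> p) = !1/2 = 1/2
!(p || q) -> !(p -> p) = 1/2 -> 1/2 = 1/2
!(!(p || q) -> !(p -> p)) = !1/2 = 1/2

1/2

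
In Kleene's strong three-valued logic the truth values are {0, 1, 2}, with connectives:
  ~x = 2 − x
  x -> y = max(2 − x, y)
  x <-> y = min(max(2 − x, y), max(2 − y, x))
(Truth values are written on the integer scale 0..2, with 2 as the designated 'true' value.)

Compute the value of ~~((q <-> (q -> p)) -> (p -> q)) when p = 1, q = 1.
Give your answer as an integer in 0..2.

q -> p = 1 -> 1 = 1
q <-> (q -> p) = 1 <-> 1 = 1
p -> q = 1 -> 1 = 1
(q <-> (q -> p)) -> (p -> q) = 1 -> 1 = 1
~((q <-> (q -> p)) -> (p -> q)) = ~1 = 1
~~((q <-> (q -> p)) -> (p -> q)) = ~1 = 1

1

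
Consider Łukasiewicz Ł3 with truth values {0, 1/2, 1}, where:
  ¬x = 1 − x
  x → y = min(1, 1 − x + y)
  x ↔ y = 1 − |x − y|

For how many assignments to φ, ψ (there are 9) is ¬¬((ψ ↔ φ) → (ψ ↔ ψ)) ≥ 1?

φ = 0, ψ = 0 ↦ 1  ≥
φ = 0, ψ = 1/2 ↦ 1  ≥
φ = 0, ψ = 1 ↦ 1  ≥
φ = 1/2, ψ = 0 ↦ 1  ≥
φ = 1/2, ψ = 1/2 ↦ 1  ≥
φ = 1/2, ψ = 1 ↦ 1  ≥
φ = 1, ψ = 0 ↦ 1  ≥
φ = 1, ψ = 1/2 ↦ 1  ≥
φ = 1, ψ = 1 ↦ 1  ≥
So 9 of the 9 assignments meet the threshold.

9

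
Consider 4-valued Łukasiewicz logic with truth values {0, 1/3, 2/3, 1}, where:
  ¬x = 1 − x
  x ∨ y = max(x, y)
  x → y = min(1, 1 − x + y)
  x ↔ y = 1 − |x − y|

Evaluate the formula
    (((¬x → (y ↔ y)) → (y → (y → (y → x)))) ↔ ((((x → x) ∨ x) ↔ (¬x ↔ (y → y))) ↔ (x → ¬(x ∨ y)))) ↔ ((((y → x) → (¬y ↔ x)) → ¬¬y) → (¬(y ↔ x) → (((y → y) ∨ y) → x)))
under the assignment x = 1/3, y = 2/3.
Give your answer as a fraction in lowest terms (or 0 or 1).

¬x = ¬1/3 = 2/3
y ↔ y = 2/3 ↔ 2/3 = 1
¬x → (y ↔ y) = 2/3 → 1 = 1
y → x = 2/3 → 1/3 = 2/3
y → (y → x) = 2/3 → 2/3 = 1
y → (y → (y → x)) = 2/3 → 1 = 1
(¬x → (y ↔ y)) → (y → (y → (y → x))) = 1 → 1 = 1
x → x = 1/3 → 1/3 = 1
(x → x) ∨ x = 1 ∨ 1/3 = 1
¬x = ¬1/3 = 2/3
y → y = 2/3 → 2/3 = 1
¬x ↔ (y → y) = 2/3 ↔ 1 = 2/3
((x → x) ∨ x) ↔ (¬x ↔ (y → y)) = 1 ↔ 2/3 = 2/3
x ∨ y = 1/3 ∨ 2/3 = 2/3
¬(x ∨ y) = ¬2/3 = 1/3
x → ¬(x ∨ y) = 1/3 → 1/3 = 1
(((x → x) ∨ x) ↔ (¬x ↔ (y → y))) ↔ (x → ¬(x ∨ y)) = 2/3 ↔ 1 = 2/3
((¬x → (y ↔ y)) → (y → (y → (y → x)))) ↔ ((((x → x) ∨ x) ↔ (¬x ↔ (y → y))) ↔ (x → ¬(x ∨ y))) = 1 ↔ 2/3 = 2/3
y → x = 2/3 → 1/3 = 2/3
¬y = ¬2/3 = 1/3
¬y ↔ x = 1/3 ↔ 1/3 = 1
(y → x) → (¬y ↔ x) = 2/3 → 1 = 1
¬y = ¬2/3 = 1/3
¬¬y = ¬1/3 = 2/3
((y → x) → (¬y ↔ x)) → ¬¬y = 1 → 2/3 = 2/3
y ↔ x = 2/3 ↔ 1/3 = 2/3
¬(y ↔ x) = ¬2/3 = 1/3
y → y = 2/3 → 2/3 = 1
(y → y) ∨ y = 1 ∨ 2/3 = 1
((y → y) ∨ y) → x = 1 → 1/3 = 1/3
¬(y ↔ x) → (((y → y) ∨ y) → x) = 1/3 → 1/3 = 1
(((y → x) → (¬y ↔ x)) → ¬¬y) → (¬(y ↔ x) → (((y → y) ∨ y) → x)) = 2/3 → 1 = 1
(((¬x → (y ↔ y)) → (y → (y → (y → x)))) ↔ ((((x → x) ∨ x) ↔ (¬x ↔ (y → y))) ↔ (x → ¬(x ∨ y)))) ↔ ((((y → x) → (¬y ↔ x)) → ¬¬y) → (¬(y ↔ x) → (((y → y) ∨ y) → x))) = 2/3 ↔ 1 = 2/3

2/3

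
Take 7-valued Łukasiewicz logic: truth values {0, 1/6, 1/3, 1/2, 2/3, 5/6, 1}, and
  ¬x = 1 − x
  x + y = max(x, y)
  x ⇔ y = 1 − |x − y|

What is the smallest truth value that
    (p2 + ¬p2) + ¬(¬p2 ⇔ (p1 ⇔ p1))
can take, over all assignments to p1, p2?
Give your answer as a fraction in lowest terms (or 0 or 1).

1/2

Take p1 = 0, p2 = 1/2:
¬p2 = ¬1/2 = 1/2
p2 + ¬p2 = 1/2 + 1/2 = 1/2
¬p2 = ¬1/2 = 1/2
p1 ⇔ p1 = 0 ⇔ 0 = 1
¬p2 ⇔ (p1 ⇔ p1) = 1/2 ⇔ 1 = 1/2
¬(¬p2 ⇔ (p1 ⇔ p1)) = ¬1/2 = 1/2
(p2 + ¬p2) + ¬(¬p2 ⇔ (p1 ⇔ p1)) = 1/2 + 1/2 = 1/2
No assignment yields a value below 1/2, so this is the minimum.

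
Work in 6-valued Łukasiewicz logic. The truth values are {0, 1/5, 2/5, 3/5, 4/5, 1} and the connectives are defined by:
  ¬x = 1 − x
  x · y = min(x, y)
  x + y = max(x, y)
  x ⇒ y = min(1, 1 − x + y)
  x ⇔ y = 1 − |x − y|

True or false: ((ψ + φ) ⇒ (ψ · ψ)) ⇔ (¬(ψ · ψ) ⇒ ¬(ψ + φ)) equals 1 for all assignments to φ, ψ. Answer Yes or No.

Yes

At φ = 1/5, ψ = 1, for instance:
ψ + φ = 1 + 1/5 = 1
ψ · ψ = 1 · 1 = 1
(ψ + φ) ⇒ (ψ · ψ) = 1 ⇒ 1 = 1
¬(ψ · ψ) = ¬1 = 0
¬(ψ + φ) = ¬1 = 0
¬(ψ · ψ) ⇒ ¬(ψ + φ) = 0 ⇒ 0 = 1
((ψ + φ) ⇒ (ψ · ψ)) ⇔ (¬(ψ · ψ) ⇒ ¬(ψ + φ)) = 1 ⇔ 1 = 1
and checking the remaining 35 assignments likewise gives ≥ 1 in every case.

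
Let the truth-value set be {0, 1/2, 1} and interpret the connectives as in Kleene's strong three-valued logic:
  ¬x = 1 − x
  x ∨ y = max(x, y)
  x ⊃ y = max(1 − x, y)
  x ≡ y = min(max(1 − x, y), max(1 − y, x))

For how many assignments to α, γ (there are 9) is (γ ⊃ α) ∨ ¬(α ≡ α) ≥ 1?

5

α = 0, γ = 0 ↦ 1  ≥
α = 0, γ = 1/2 ↦ 1/2  <
α = 0, γ = 1 ↦ 0  <
α = 1/2, γ = 0 ↦ 1  ≥
α = 1/2, γ = 1/2 ↦ 1/2  <
α = 1/2, γ = 1 ↦ 1/2  <
α = 1, γ = 0 ↦ 1  ≥
α = 1, γ = 1/2 ↦ 1  ≥
α = 1, γ = 1 ↦ 1  ≥
So 5 of the 9 assignments meet the threshold.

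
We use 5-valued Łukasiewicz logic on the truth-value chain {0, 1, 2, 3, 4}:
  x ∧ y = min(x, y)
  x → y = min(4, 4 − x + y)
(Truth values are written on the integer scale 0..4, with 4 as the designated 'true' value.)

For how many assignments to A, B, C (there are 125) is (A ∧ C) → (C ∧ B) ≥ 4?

value 4: 95 assignments (counts)
value 3: 16 assignments
value 2: 9 assignments
value 1: 4 assignments
value 0: 1 assignment
So 95 of the 125 assignments meet the threshold.

95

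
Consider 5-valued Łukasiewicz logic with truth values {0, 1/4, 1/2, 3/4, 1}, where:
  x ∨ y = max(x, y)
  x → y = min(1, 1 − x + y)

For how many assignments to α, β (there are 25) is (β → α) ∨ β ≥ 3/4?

24

value 1: 19 assignments (counts)
value 3/4: 5 assignments (counts)
value 1/2: 1 assignment
So 24 of the 25 assignments meet the threshold.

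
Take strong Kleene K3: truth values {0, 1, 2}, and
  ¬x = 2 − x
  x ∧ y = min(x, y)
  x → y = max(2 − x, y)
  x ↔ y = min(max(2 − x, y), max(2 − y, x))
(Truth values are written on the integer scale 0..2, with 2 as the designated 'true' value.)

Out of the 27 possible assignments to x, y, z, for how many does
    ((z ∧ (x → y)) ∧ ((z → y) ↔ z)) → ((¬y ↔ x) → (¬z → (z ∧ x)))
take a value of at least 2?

value 2: 21 assignments (counts)
value 1: 6 assignments
So 21 of the 27 assignments meet the threshold.

21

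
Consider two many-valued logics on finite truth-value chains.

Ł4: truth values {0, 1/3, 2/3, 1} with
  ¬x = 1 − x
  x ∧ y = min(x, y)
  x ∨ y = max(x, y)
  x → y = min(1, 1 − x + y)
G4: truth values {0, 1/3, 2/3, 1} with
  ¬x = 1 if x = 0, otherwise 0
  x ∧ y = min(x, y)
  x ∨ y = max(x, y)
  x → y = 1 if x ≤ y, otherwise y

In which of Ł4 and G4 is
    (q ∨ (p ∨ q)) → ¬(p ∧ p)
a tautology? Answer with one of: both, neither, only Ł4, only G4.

In Ł4: at p = 1/3, q = 1 the value is 2/3 — not a tautology.
In G4: at p = 1/3, q = 0 the value is 0 — not a tautology.

neither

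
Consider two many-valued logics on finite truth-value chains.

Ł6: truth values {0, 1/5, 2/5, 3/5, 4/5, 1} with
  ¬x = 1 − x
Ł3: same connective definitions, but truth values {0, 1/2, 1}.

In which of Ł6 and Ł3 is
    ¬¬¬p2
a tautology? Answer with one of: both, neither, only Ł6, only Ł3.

In Ł6: at p2 = 1/5 the value is 4/5 — not a tautology.
In Ł3: at p2 = 1/2 the value is 1/2 — not a tautology.

neither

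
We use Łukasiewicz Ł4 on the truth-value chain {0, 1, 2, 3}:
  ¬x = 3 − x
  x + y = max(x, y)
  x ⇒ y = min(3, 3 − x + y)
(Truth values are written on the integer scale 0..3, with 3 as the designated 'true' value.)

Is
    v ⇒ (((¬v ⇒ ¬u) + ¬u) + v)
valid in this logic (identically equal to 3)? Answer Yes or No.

u = 0, v = 0 ↦ 3
u = 0, v = 1 ↦ 3
u = 0, v = 2 ↦ 3
u = 0, v = 3 ↦ 3
u = 1, v = 0 ↦ 3
u = 1, v = 1 ↦ 3
u = 1, v = 2 ↦ 3
u = 1, v = 3 ↦ 3
u = 2, v = 0 ↦ 3
u = 2, v = 1 ↦ 3
u = 2, v = 2 ↦ 3
u = 2, v = 3 ↦ 3
u = 3, v = 0 ↦ 3
u = 3, v = 1 ↦ 3
u = 3, v = 2 ↦ 3
u = 3, v = 3 ↦ 3
Every assignment gives a value ≥ 3.

Yes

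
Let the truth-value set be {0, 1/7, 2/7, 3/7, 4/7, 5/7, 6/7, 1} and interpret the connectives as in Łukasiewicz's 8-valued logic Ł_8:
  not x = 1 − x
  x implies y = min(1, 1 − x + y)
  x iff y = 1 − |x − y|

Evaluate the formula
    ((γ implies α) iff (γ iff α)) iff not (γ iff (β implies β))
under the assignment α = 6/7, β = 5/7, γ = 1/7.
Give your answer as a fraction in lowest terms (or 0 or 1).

γ implies α = 1/7 implies 6/7 = 1
γ iff α = 1/7 iff 6/7 = 2/7
(γ implies α) iff (γ iff α) = 1 iff 2/7 = 2/7
β implies β = 5/7 implies 5/7 = 1
γ iff (β implies β) = 1/7 iff 1 = 1/7
not (γ iff (β implies β)) = not 1/7 = 6/7
((γ implies α) iff (γ iff α)) iff not (γ iff (β implies β)) = 2/7 iff 6/7 = 3/7

3/7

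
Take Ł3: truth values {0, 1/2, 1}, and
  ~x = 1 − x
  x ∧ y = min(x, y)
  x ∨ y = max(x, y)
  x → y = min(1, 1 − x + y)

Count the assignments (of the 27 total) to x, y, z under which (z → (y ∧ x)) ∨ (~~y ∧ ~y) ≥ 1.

value 1: 14 assignments (counts)
value 1/2: 9 assignments
value 0: 4 assignments
So 14 of the 27 assignments meet the threshold.

14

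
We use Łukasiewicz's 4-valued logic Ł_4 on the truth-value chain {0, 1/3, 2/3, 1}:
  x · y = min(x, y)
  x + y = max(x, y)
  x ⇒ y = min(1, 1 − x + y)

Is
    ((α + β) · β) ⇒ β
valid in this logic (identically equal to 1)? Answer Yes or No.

α = 0, β = 0 ↦ 1
α = 0, β = 1/3 ↦ 1
α = 0, β = 2/3 ↦ 1
α = 0, β = 1 ↦ 1
α = 1/3, β = 0 ↦ 1
α = 1/3, β = 1/3 ↦ 1
α = 1/3, β = 2/3 ↦ 1
α = 1/3, β = 1 ↦ 1
α = 2/3, β = 0 ↦ 1
α = 2/3, β = 1/3 ↦ 1
α = 2/3, β = 2/3 ↦ 1
α = 2/3, β = 1 ↦ 1
α = 1, β = 0 ↦ 1
α = 1, β = 1/3 ↦ 1
α = 1, β = 2/3 ↦ 1
α = 1, β = 1 ↦ 1
Every assignment gives a value ≥ 1.

Yes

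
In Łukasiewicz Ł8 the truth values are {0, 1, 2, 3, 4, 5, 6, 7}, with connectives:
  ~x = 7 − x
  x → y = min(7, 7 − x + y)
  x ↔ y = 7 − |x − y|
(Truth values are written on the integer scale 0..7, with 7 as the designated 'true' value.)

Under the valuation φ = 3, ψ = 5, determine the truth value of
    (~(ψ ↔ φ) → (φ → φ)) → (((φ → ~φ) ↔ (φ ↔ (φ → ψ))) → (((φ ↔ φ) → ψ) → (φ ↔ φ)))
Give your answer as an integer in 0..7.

7

ψ ↔ φ = 5 ↔ 3 = 5
~(ψ ↔ φ) = ~5 = 2
φ → φ = 3 → 3 = 7
~(ψ ↔ φ) → (φ → φ) = 2 → 7 = 7
~φ = ~3 = 4
φ → ~φ = 3 → 4 = 7
φ → ψ = 3 → 5 = 7
φ ↔ (φ → ψ) = 3 ↔ 7 = 3
(φ → ~φ) ↔ (φ ↔ (φ → ψ)) = 7 ↔ 3 = 3
φ ↔ φ = 3 ↔ 3 = 7
(φ ↔ φ) → ψ = 7 → 5 = 5
φ ↔ φ = 3 ↔ 3 = 7
((φ ↔ φ) → ψ) → (φ ↔ φ) = 5 → 7 = 7
((φ → ~φ) ↔ (φ ↔ (φ → ψ))) → (((φ ↔ φ) → ψ) → (φ ↔ φ)) = 3 → 7 = 7
(~(ψ ↔ φ) → (φ → φ)) → (((φ → ~φ) ↔ (φ ↔ (φ → ψ))) → (((φ ↔ φ) → ψ) → (φ ↔ φ))) = 7 → 7 = 7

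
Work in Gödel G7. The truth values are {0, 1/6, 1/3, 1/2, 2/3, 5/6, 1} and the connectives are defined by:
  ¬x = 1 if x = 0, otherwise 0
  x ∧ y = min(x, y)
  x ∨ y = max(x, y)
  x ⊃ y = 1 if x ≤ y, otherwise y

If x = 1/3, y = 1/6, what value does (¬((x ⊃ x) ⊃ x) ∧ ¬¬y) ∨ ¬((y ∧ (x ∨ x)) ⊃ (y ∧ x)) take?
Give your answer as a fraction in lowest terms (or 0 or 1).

0

x ⊃ x = 1/3 ⊃ 1/3 = 1
(x ⊃ x) ⊃ x = 1 ⊃ 1/3 = 1/3
¬((x ⊃ x) ⊃ x) = ¬1/3 = 0
¬y = ¬1/6 = 0
¬¬y = ¬0 = 1
¬((x ⊃ x) ⊃ x) ∧ ¬¬y = 0 ∧ 1 = 0
x ∨ x = 1/3 ∨ 1/3 = 1/3
y ∧ (x ∨ x) = 1/6 ∧ 1/3 = 1/6
y ∧ x = 1/6 ∧ 1/3 = 1/6
(y ∧ (x ∨ x)) ⊃ (y ∧ x) = 1/6 ⊃ 1/6 = 1
¬((y ∧ (x ∨ x)) ⊃ (y ∧ x)) = ¬1 = 0
(¬((x ⊃ x) ⊃ x) ∧ ¬¬y) ∨ ¬((y ∧ (x ∨ x)) ⊃ (y ∧ x)) = 0 ∨ 0 = 0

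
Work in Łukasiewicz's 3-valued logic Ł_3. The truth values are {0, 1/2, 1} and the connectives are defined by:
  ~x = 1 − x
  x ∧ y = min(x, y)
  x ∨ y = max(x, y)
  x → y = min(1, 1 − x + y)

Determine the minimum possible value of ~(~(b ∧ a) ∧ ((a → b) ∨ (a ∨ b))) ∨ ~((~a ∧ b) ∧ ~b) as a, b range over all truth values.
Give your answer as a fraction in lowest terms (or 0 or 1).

Take a = 0, b = 1/2:
b ∧ a = 1/2 ∧ 0 = 0
~(b ∧ a) = ~0 = 1
a → b = 0 → 1/2 = 1
a ∨ b = 0 ∨ 1/2 = 1/2
(a → b) ∨ (a ∨ b) = 1 ∨ 1/2 = 1
~(b ∧ a) ∧ ((a → b) ∨ (a ∨ b)) = 1 ∧ 1 = 1
~(~(b ∧ a) ∧ ((a → b) ∨ (a ∨ b))) = ~1 = 0
~a = ~0 = 1
~a ∧ b = 1 ∧ 1/2 = 1/2
~b = ~1/2 = 1/2
(~a ∧ b) ∧ ~b = 1/2 ∧ 1/2 = 1/2
~((~a ∧ b) ∧ ~b) = ~1/2 = 1/2
~(~(b ∧ a) ∧ ((a → b) ∨ (a ∨ b))) ∨ ~((~a ∧ b) ∧ ~b) = 0 ∨ 1/2 = 1/2
No assignment yields a value below 1/2, so this is the minimum.

1/2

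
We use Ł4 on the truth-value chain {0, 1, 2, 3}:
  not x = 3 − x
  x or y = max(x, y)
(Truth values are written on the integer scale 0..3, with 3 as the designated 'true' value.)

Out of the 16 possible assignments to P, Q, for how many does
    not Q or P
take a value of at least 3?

P = 0, Q = 0 ↦ 3  ≥
P = 0, Q = 1 ↦ 2  <
P = 0, Q = 2 ↦ 1  <
P = 0, Q = 3 ↦ 0  <
P = 1, Q = 0 ↦ 3  ≥
P = 1, Q = 1 ↦ 2  <
P = 1, Q = 2 ↦ 1  <
P = 1, Q = 3 ↦ 1  <
P = 2, Q = 0 ↦ 3  ≥
P = 2, Q = 1 ↦ 2  <
P = 2, Q = 2 ↦ 2  <
P = 2, Q = 3 ↦ 2  <
P = 3, Q = 0 ↦ 3  ≥
P = 3, Q = 1 ↦ 3  ≥
P = 3, Q = 2 ↦ 3  ≥
P = 3, Q = 3 ↦ 3  ≥
So 7 of the 16 assignments meet the threshold.

7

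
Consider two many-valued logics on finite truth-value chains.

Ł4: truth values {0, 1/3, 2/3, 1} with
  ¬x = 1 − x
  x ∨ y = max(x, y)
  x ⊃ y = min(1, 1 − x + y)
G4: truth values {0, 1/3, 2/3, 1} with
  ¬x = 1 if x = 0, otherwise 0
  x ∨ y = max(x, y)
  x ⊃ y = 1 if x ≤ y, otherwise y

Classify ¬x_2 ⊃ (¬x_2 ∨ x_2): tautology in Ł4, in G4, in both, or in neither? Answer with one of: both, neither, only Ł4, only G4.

In Ł4: every assignment gives 1 — tautology.
In G4: every assignment gives 1 — tautology.

both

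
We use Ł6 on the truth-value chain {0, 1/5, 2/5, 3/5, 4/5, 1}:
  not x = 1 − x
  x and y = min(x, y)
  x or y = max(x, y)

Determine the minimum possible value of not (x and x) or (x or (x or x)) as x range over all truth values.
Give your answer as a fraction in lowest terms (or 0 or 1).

3/5

Take x = 2/5:
x and x = 2/5 and 2/5 = 2/5
not (x and x) = not 2/5 = 3/5
x or x = 2/5 or 2/5 = 2/5
x or (x or x) = 2/5 or 2/5 = 2/5
not (x and x) or (x or (x or x)) = 3/5 or 2/5 = 3/5
No assignment yields a value below 3/5, so this is the minimum.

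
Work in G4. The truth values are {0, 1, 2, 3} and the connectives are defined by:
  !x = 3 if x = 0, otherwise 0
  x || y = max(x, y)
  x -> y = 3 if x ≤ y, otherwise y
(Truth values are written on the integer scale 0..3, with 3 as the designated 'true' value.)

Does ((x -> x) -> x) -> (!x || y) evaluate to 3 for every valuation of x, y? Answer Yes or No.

No

Counterexample: take x = 1, y = 0.
x -> x = 1 -> 1 = 3
(x -> x) -> x = 3 -> 1 = 1
!x = !1 = 0
!x || y = 0 || 0 = 0
((x -> x) -> x) -> (!x || y) = 1 -> 0 = 0
This gives 0 ≠ 3.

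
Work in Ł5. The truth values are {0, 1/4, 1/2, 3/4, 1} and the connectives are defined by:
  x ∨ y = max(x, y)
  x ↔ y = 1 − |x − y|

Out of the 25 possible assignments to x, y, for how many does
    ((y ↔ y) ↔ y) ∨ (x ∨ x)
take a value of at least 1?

9

value 1: 9 assignments (counts)
value 3/4: 7 assignments
value 1/2: 5 assignments
value 1/4: 3 assignments
value 0: 1 assignment
So 9 of the 25 assignments meet the threshold.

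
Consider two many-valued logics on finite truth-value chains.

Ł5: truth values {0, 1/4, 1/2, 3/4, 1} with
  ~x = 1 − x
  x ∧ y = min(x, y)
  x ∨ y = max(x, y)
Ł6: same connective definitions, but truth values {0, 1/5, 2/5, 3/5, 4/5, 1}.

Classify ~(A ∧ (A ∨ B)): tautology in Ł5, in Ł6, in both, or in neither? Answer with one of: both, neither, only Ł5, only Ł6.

neither

In Ł5: at A = 1/4, B = 0 the value is 3/4 — not a tautology.
In Ł6: at A = 1/5, B = 0 the value is 4/5 — not a tautology.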